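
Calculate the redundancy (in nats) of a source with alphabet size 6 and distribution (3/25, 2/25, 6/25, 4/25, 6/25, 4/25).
0.0638 nats

Redundancy measures how far a source is from maximum entropy:
R = H_max - H(X)

Maximum entropy for 6 symbols: H_max = log_e(6) = 1.7918 nats
Actual entropy: H(X) = 1.7279 nats
Redundancy: R = 1.7918 - 1.7279 = 0.0638 nats

This redundancy represents potential for compression: the source could be compressed by 0.0638 nats per symbol.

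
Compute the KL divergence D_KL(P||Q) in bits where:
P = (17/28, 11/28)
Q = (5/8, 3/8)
0.0010 bits

KL divergence: D_KL(P||Q) = Σ p(x) log(p(x)/q(x))

Computing term by term:
  x=0: 17/28 × log_2[(17/28)/(5/8)] = 17/28 × -0.0418 = -0.0254
  x=1: 11/28 × log_2[(11/28)/(3/8)] = 11/28 × 0.0671 = 0.0264

D_KL(P||Q) = 0.0010 bits

Note: KL divergence is always non-negative and equals 0 iff P = Q.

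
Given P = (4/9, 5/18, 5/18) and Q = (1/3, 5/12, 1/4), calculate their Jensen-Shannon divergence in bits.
0.0164 bits

Jensen-Shannon divergence is:
JSD(P||Q) = 0.5 × D_KL(P||M) + 0.5 × D_KL(Q||M)
where M = 0.5 × (P + Q) is the mixture distribution.

M = 0.5 × (4/9, 5/18, 5/18) + 0.5 × (1/3, 5/12, 1/4) = (7/18, 0.347222, 0.263889)

D_KL(P||M) = 0.0168 bits
D_KL(Q||M) = 0.0160 bits

JSD(P||Q) = 0.5 × 0.0168 + 0.5 × 0.0160 = 0.0164 bits

Unlike KL divergence, JSD is symmetric and bounded: 0 ≤ JSD ≤ log(2).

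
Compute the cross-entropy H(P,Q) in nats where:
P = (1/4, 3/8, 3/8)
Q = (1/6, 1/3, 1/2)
1.1198 nats

Cross-entropy: H(P,Q) = -Σ p(x) log q(x)

Alternatively: H(P,Q) = H(P) + D_KL(P||Q)
H(P) = 1.0822 nats
D_KL(P||Q) = 0.0377 nats

H(P,Q) = 1.0822 + 0.0377 = 1.1198 nats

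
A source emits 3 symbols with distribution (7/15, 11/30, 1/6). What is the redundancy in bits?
0.1103 bits

Redundancy measures how far a source is from maximum entropy:
R = H_max - H(X)

Maximum entropy for 3 symbols: H_max = log_2(3) = 1.5850 bits
Actual entropy: H(X) = 1.4747 bits
Redundancy: R = 1.5850 - 1.4747 = 0.1103 bits

This redundancy represents potential for compression: the source could be compressed by 0.1103 bits per symbol.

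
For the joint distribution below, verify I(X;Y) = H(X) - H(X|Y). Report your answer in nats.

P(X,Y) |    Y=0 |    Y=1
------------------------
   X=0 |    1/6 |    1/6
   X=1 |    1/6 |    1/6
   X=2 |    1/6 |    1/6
I(X;Y) = 0.0000 nats

Mutual information has multiple equivalent forms:
- I(X;Y) = H(X) - H(X|Y)
- I(X;Y) = H(Y) - H(Y|X)
- I(X;Y) = H(X) + H(Y) - H(X,Y)

Computing all quantities:
H(X) = 1.0986, H(Y) = 0.6931, H(X,Y) = 1.7918
H(X|Y) = 1.0986, H(Y|X) = 0.6931

Verification:
H(X) - H(X|Y) = 1.0986 - 1.0986 = 0.0000
H(Y) - H(Y|X) = 0.6931 - 0.6931 = 0.0000
H(X) + H(Y) - H(X,Y) = 1.0986 + 0.6931 - 1.7918 = 0.0000

All forms give I(X;Y) = 0.0000 nats. ✓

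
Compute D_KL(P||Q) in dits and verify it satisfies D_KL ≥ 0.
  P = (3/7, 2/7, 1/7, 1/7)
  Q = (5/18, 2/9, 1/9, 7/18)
0.0654 dits

KL divergence satisfies the Gibbs inequality: D_KL(P||Q) ≥ 0 for all distributions P, Q.

D_KL(P||Q) = Σ p(x) log(p(x)/q(x))
Term by term:
  x=0: 3/7 × log_10[(3/7)/(5/18)] = 0.0807
  x=1: 2/7 × log_10[(2/7)/(2/9)] = 0.0312
  x=2: 1/7 × log_10[(1/7)/(1/9)] = 0.0156
  x=3: 1/7 × log_10[(1/7)/(7/18)] = -0.0621
D_KL(P||Q) = 0.0654 dits

D_KL(P||Q) = 0.0654 ≥ 0 ✓

This non-negativity is a fundamental property: relative entropy cannot be negative because it measures how different Q is from P.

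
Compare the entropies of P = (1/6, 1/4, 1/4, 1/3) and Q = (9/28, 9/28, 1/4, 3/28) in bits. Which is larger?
P

Computing entropies in bits:
H(P) = 1.9591
H(Q) = 1.8979

Distribution P has higher entropy.

Intuition: The distribution closer to uniform (more spread out) has higher entropy.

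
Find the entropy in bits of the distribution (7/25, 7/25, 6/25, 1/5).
1.9870 bits

Shannon entropy is H(X) = -Σ p(x) log p(x).

For P = (7/25, 7/25, 6/25, 1/5):
H = -7/25 × log_2(7/25) -7/25 × log_2(7/25) -6/25 × log_2(6/25) -1/5 × log_2(1/5)
H = 1.9870 bits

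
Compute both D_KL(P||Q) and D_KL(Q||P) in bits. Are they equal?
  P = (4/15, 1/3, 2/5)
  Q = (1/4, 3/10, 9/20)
D_KL(P||Q) = 0.0075, D_KL(Q||P) = 0.0076

KL divergence is not symmetric: D_KL(P||Q) ≠ D_KL(Q||P) in general.

D_KL(P||Q) = 0.0075 bits
D_KL(Q||P) = 0.0076 bits

No, they are not equal!

This asymmetry is why KL divergence is not a true distance metric.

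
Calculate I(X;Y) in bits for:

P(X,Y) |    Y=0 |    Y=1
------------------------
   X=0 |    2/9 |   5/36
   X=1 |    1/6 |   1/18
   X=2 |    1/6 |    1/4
0.0591 bits

Mutual information: I(X;Y) = H(X) + H(Y) - H(X,Y)

Marginals:
P(X) = (13/36, 2/9, 5/12), H(X) = 1.5391 bits
P(Y) = (5/9, 4/9), H(Y) = 0.9911 bits

Joint entropy: H(X,Y) = 2.4711 bits

I(X;Y) = 1.5391 + 0.9911 - 2.4711 = 0.0591 bits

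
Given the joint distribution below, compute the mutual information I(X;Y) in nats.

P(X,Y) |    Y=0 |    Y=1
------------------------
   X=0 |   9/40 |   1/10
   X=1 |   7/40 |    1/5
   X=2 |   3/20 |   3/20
0.0205 nats

Mutual information: I(X;Y) = H(X) + H(Y) - H(X,Y)

Marginals:
P(X) = (13/40, 3/8, 3/10), H(X) = 1.0943 nats
P(Y) = (11/20, 9/20), H(Y) = 0.6881 nats

Joint entropy: H(X,Y) = 1.7619 nats

I(X;Y) = 1.0943 + 0.6881 - 1.7619 = 0.0205 nats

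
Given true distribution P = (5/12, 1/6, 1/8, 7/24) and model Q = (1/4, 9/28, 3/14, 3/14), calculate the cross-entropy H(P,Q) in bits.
2.0322 bits

Cross-entropy: H(P,Q) = -Σ p(x) log q(x)

Alternatively: H(P,Q) = H(P) + D_KL(P||Q)
H(P) = 1.8506 bits
D_KL(P||Q) = 0.1817 bits

H(P,Q) = 1.8506 + 0.1817 = 2.0322 bits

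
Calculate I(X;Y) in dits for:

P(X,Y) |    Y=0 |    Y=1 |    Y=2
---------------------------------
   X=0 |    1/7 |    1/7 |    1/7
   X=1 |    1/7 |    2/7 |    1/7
0.0061 dits

Mutual information: I(X;Y) = H(X) + H(Y) - H(X,Y)

Marginals:
P(X) = (3/7, 4/7), H(X) = 0.2966 dits
P(Y) = (2/7, 3/7, 2/7), H(Y) = 0.4686 dits

Joint entropy: H(X,Y) = 0.7591 dits

I(X;Y) = 0.2966 + 0.4686 - 0.7591 = 0.0061 dits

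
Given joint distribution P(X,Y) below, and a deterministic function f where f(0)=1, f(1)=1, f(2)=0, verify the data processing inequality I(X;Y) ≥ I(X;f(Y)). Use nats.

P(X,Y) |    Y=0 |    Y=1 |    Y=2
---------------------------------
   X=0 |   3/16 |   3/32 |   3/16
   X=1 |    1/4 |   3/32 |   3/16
I(X;Y) = 0.0025, I(X;f(Y)) = 0.0012, inequality holds: 0.0025 ≥ 0.0012

Data Processing Inequality: For any Markov chain X → Y → Z, we have I(X;Y) ≥ I(X;Z).

Here Z = f(Y) is a deterministic function of Y, forming X → Y → Z.

Original I(X;Y) = 0.0025 nats

After applying f:
P(X,Z) where Z=f(Y):
- P(X,Z=0) = P(X,Y=2)
- P(X,Z=1) = P(X,Y=0) + P(X,Y=1)

I(X;Z) = I(X;f(Y)) = 0.0012 nats

Verification: 0.0025 ≥ 0.0012 ✓

Information cannot be created by processing; the function f can only lose information about X.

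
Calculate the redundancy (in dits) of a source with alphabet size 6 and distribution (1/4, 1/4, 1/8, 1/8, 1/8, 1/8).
0.0256 dits

Redundancy measures how far a source is from maximum entropy:
R = H_max - H(X)

Maximum entropy for 6 symbols: H_max = log_10(6) = 0.7782 dits
Actual entropy: H(X) = 0.7526 dits
Redundancy: R = 0.7782 - 0.7526 = 0.0256 dits

This redundancy represents potential for compression: the source could be compressed by 0.0256 dits per symbol.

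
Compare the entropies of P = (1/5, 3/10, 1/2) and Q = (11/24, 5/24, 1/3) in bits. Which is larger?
Q

Computing entropies in bits:
H(P) = 1.4855
H(Q) = 1.5157

Distribution Q has higher entropy.

Intuition: The distribution closer to uniform (more spread out) has higher entropy.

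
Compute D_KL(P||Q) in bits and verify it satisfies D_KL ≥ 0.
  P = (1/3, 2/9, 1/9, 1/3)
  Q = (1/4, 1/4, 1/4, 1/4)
0.1089 bits

KL divergence satisfies the Gibbs inequality: D_KL(P||Q) ≥ 0 for all distributions P, Q.

D_KL(P||Q) = Σ p(x) log(p(x)/q(x))
Term by term:
  x=0: 1/3 × log_2[(1/3)/(1/4)] = 0.1383
  x=1: 2/9 × log_2[(2/9)/(1/4)] = -0.0378
  x=2: 1/9 × log_2[(1/9)/(1/4)] = -0.1300
  x=3: 1/3 × log_2[(1/3)/(1/4)] = 0.1383
D_KL(P||Q) = 0.1089 bits

D_KL(P||Q) = 0.1089 ≥ 0 ✓

This non-negativity is a fundamental property: relative entropy cannot be negative because it measures how different Q is from P.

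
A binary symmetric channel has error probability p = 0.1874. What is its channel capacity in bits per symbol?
0.3040 bits

For a binary symmetric channel (BSC) with error probability p:
Capacity C = 1 - H(p) bits per symbol

where H(p) = -p log₂(p) - (1-p) log₂(1-p) is the binary entropy function.

H(0.1874) = 0.6960 bits
C = 1 - 0.6960 = 0.3040 bits per symbol

This means we can reliably transmit up to 0.3040 bits of information per channel use.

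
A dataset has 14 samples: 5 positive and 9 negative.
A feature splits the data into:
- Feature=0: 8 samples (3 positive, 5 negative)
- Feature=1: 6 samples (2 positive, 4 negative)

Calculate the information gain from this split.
0.0013 bits

Information Gain = H(Y) - H(Y|Feature)

Before split:
P(positive) = 5/14 = 0.3571
H(Y) = 0.9403 bits

After split:
Feature=0: H = 0.9544 bits (weight = 8/14)
Feature=1: H = 0.9183 bits (weight = 6/14)
H(Y|Feature) = (8/14)×0.9544 + (6/14)×0.9183 = 0.9389 bits

Information Gain = 0.9403 - 0.9389 = 0.0013 bits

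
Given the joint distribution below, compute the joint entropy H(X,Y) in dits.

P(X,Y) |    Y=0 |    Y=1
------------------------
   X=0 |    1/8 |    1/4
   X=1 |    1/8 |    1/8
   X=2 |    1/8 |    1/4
0.7526 dits

Joint entropy is H(X,Y) = -Σ_{x,y} p(x,y) log p(x,y).

Summing over all non-zero entries:
H(X,Y) = -[1/8·log_10(1/8) + 1/4·log_10(1/4) + 1/8·log_10(1/8) + 1/8·log_10(1/8) + 1/8·log_10(1/8) + 1/4·log_10(1/4)]
H(X,Y) = 0.7526 dits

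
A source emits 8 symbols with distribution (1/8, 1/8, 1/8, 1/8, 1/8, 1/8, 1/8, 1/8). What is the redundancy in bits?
0.0000 bits

Redundancy measures how far a source is from maximum entropy:
R = H_max - H(X)

Maximum entropy for 8 symbols: H_max = log_2(8) = 3.0000 bits
Actual entropy: H(X) = 3.0000 bits
Redundancy: R = 3.0000 - 3.0000 = 0.0000 bits

This redundancy represents potential for compression: the source could be compressed by 0.0000 bits per symbol.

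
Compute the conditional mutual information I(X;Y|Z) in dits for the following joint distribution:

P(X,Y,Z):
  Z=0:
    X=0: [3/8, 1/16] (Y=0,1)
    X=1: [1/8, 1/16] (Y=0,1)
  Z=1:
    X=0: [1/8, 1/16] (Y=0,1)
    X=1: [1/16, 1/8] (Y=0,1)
0.0153 dits

Conditional mutual information: I(X;Y|Z) = H(X|Z) + H(Y|Z) - H(X,Y|Z)

H(Z) = 0.2873
H(X,Z) = 0.5660 → H(X|Z) = 0.2787
H(Y,Z) = 0.5360 → H(Y|Z) = 0.2487
H(X,Y,Z) = 0.7994 → H(X,Y|Z) = 0.5121

I(X;Y|Z) = 0.2787 + 0.2487 - 0.5121 = 0.0153 dits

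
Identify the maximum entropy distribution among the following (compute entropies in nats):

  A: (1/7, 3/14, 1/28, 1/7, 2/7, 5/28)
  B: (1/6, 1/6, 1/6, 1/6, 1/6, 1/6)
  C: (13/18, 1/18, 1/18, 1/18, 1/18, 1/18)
B

For a discrete distribution over n outcomes, entropy is maximized by the uniform distribution.

Computing entropies:
H(A) = 1.6706 nats
H(B) = 1.7918 nats
H(C) = 1.0379 nats

The uniform distribution (where all probabilities equal 1/6) achieves the maximum entropy of log_e(6) = 1.7918 nats.

Distribution B has the highest entropy.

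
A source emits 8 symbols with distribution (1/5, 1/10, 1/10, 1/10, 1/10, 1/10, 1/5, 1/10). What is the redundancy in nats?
0.0541 nats

Redundancy measures how far a source is from maximum entropy:
R = H_max - H(X)

Maximum entropy for 8 symbols: H_max = log_e(8) = 2.0794 nats
Actual entropy: H(X) = 2.0253 nats
Redundancy: R = 2.0794 - 2.0253 = 0.0541 nats

This redundancy represents potential for compression: the source could be compressed by 0.0541 nats per symbol.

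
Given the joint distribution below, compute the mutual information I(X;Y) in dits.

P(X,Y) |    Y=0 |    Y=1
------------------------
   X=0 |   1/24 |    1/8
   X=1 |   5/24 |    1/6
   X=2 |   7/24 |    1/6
0.0165 dits

Mutual information: I(X;Y) = H(X) + H(Y) - H(X,Y)

Marginals:
P(X) = (1/6, 3/8, 11/24), H(X) = 0.4447 dits
P(Y) = (13/24, 11/24), H(Y) = 0.2995 dits

Joint entropy: H(X,Y) = 0.7278 dits

I(X;Y) = 0.4447 + 0.2995 - 0.7278 = 0.0165 dits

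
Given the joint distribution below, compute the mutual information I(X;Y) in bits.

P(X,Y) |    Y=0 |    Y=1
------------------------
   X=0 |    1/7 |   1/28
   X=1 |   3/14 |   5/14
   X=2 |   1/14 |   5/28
0.0951 bits

Mutual information: I(X;Y) = H(X) + H(Y) - H(X,Y)

Marginals:
P(X) = (5/28, 4/7, 1/4), H(X) = 1.4052 bits
P(Y) = (3/7, 4/7), H(Y) = 0.9852 bits

Joint entropy: H(X,Y) = 2.2953 bits

I(X;Y) = 1.4052 + 0.9852 - 2.2953 = 0.0951 bits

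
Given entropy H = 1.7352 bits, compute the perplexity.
3.3293

Perplexity is 2^H (or exp(H) for natural log).

H = 1.7352 bits
Perplexity = 2^1.7352 = 3.3293

Interpretation: The model's uncertainty is equivalent to choosing uniformly among 3.3 options.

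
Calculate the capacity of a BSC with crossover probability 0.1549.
0.3780 bits

For a binary symmetric channel (BSC) with error probability p:
Capacity C = 1 - H(p) bits per symbol

where H(p) = -p log₂(p) - (1-p) log₂(1-p) is the binary entropy function.

H(0.1549) = 0.6220 bits
C = 1 - 0.6220 = 0.3780 bits per symbol

This means we can reliably transmit up to 0.3780 bits of information per channel use.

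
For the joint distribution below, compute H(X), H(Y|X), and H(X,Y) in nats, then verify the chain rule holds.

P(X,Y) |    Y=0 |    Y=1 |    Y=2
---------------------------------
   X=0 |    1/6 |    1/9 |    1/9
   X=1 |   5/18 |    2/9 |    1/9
H(X,Y) = 1.7211, H(X) = 0.6682, H(Y|X) = 1.0528 (all in nats)

Chain rule: H(X,Y) = H(X) + H(Y|X)

Left side — joint entropy directly:
H(X,Y) = -Σ p(x,y) log p(x,y) = 1.7211 nats

Right side — compute H(Y|X) from the conditional distributions:
P(X) = (7/18, 11/18), so H(X) = 0.6682 nats
H(Y|X) = Σ_x P(X=x) · H(Y|X=x):
  P(Y|X=0) = (3/7, 2/7, 2/7), H(Y|X=0) = 1.0790, weight P(X=0) = 7/18
  P(Y|X=1) = (5/11, 4/11, 2/11), H(Y|X=1) = 1.0362, weight P(X=1) = 11/18
H(Y|X) = 1.0528 nats

H(X) + H(Y|X) = 0.6682 + 1.0528 = 1.7211 nats

Both sides equal 1.7211 nats. ✓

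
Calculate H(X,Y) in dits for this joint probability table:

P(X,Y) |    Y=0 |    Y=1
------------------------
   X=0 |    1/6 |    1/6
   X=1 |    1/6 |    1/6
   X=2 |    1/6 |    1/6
0.7782 dits

Joint entropy is H(X,Y) = -Σ_{x,y} p(x,y) log p(x,y).

Summing over all non-zero entries:
H(X,Y) = -[1/6·log_10(1/6) + 1/6·log_10(1/6) + 1/6·log_10(1/6) + 1/6·log_10(1/6) + 1/6·log_10(1/6) + 1/6·log_10(1/6)]
H(X,Y) = 0.7782 dits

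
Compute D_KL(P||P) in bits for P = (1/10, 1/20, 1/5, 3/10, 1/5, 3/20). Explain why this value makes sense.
0.0000 bits

KL divergence satisfies the Gibbs inequality: D_KL(P||Q) ≥ 0 for all distributions P, Q.

D_KL(P||Q) = Σ p(x) log(p(x)/q(x))
Each term is p(x) × log_2(p(x)/p(x)) = p(x) × log_2(1) = 0, so the sum is 0.
D_KL(P||Q) = 0.0000 bits

When P = Q, the KL divergence is exactly 0, as there is no 'divergence' between identical distributions.

This non-negativity is a fundamental property: relative entropy cannot be negative because it measures how different Q is from P.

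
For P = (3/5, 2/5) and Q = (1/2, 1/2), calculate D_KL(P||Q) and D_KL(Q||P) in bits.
D_KL(P||Q) = 0.0290, D_KL(Q||P) = 0.0294

KL divergence is not symmetric: D_KL(P||Q) ≠ D_KL(Q||P) in general.

D_KL(P||Q) = 0.0290 bits
D_KL(Q||P) = 0.0294 bits

No, they are not equal!

This asymmetry is why KL divergence is not a true distance metric.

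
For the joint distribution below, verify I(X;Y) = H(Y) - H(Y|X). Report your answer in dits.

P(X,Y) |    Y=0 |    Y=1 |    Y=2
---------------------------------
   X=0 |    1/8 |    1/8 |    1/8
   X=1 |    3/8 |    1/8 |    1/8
I(X;Y) = 0.0147 dits

Mutual information has multiple equivalent forms:
- I(X;Y) = H(X) - H(X|Y)
- I(X;Y) = H(Y) - H(Y|X)
- I(X;Y) = H(X) + H(Y) - H(X,Y)

Computing all quantities:
H(X) = 0.2873, H(Y) = 0.4515, H(X,Y) = 0.7242
H(X|Y) = 0.2726, H(Y|X) = 0.4369

Verification:
H(X) - H(X|Y) = 0.2873 - 0.2726 = 0.0147
H(Y) - H(Y|X) = 0.4515 - 0.4369 = 0.0147
H(X) + H(Y) - H(X,Y) = 0.2873 + 0.4515 - 0.7242 = 0.0147

All forms give I(X;Y) = 0.0147 dits. ✓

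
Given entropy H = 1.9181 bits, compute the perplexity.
3.7793

Perplexity is 2^H (or exp(H) for natural log).

H = 1.9181 bits
Perplexity = 2^1.9181 = 3.7793

Interpretation: The model's uncertainty is equivalent to choosing uniformly among 3.8 options.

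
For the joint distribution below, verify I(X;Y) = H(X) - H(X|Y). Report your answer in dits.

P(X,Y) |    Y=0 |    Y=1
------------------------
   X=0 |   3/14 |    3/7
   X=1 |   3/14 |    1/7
I(X;Y) = 0.0145 dits

Mutual information has multiple equivalent forms:
- I(X;Y) = H(X) - H(X|Y)
- I(X;Y) = H(Y) - H(Y|X)
- I(X;Y) = H(X) + H(Y) - H(X,Y)

Computing all quantities:
H(X) = 0.2831, H(Y) = 0.2966, H(X,Y) = 0.5651
H(X|Y) = 0.2686, H(Y|X) = 0.2821

Verification:
H(X) - H(X|Y) = 0.2831 - 0.2686 = 0.0145
H(Y) - H(Y|X) = 0.2966 - 0.2821 = 0.0145
H(X) + H(Y) - H(X,Y) = 0.2831 + 0.2966 - 0.5651 = 0.0145

All forms give I(X;Y) = 0.0145 dits. ✓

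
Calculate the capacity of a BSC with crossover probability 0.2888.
0.1328 bits

For a binary symmetric channel (BSC) with error probability p:
Capacity C = 1 - H(p) bits per symbol

where H(p) = -p log₂(p) - (1-p) log₂(1-p) is the binary entropy function.

H(0.2888) = 0.8672 bits
C = 1 - 0.8672 = 0.1328 bits per symbol

This means we can reliably transmit up to 0.1328 bits of information per channel use.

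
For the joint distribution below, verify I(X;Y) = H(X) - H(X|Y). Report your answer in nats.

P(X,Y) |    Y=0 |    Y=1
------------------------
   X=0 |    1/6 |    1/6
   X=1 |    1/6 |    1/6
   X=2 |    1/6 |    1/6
I(X;Y) = 0.0000 nats

Mutual information has multiple equivalent forms:
- I(X;Y) = H(X) - H(X|Y)
- I(X;Y) = H(Y) - H(Y|X)
- I(X;Y) = H(X) + H(Y) - H(X,Y)

Computing all quantities:
H(X) = 1.0986, H(Y) = 0.6931, H(X,Y) = 1.7918
H(X|Y) = 1.0986, H(Y|X) = 0.6931

Verification:
H(X) - H(X|Y) = 1.0986 - 1.0986 = 0.0000
H(Y) - H(Y|X) = 0.6931 - 0.6931 = 0.0000
H(X) + H(Y) - H(X,Y) = 1.0986 + 0.6931 - 1.7918 = 0.0000

All forms give I(X;Y) = 0.0000 nats. ✓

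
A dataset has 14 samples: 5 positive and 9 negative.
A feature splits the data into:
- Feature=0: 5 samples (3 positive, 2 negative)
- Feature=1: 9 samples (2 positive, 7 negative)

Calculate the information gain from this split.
0.1022 bits

Information Gain = H(Y) - H(Y|Feature)

Before split:
P(positive) = 5/14 = 0.3571
H(Y) = 0.9403 bits

After split:
Feature=0: H = 0.9710 bits (weight = 5/14)
Feature=1: H = 0.7642 bits (weight = 9/14)
H(Y|Feature) = (5/14)×0.9710 + (9/14)×0.7642 = 0.8380 bits

Information Gain = 0.9403 - 0.8380 = 0.1022 bits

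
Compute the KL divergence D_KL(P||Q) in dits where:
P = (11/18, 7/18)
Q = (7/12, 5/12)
0.0007 dits

KL divergence: D_KL(P||Q) = Σ p(x) log(p(x)/q(x))

Computing term by term:
  x=0: 11/18 × log_10[(11/18)/(7/12)] = 11/18 × 0.0202 = 0.0123
  x=1: 7/18 × log_10[(7/18)/(5/12)] = 7/18 × -0.0300 = -0.0117

D_KL(P||Q) = 0.0007 dits

Note: KL divergence is always non-negative and equals 0 iff P = Q.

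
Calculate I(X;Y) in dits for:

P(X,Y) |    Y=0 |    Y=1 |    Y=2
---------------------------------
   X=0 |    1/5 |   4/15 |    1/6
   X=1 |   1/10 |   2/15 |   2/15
0.0024 dits

Mutual information: I(X;Y) = H(X) + H(Y) - H(X,Y)

Marginals:
P(X) = (19/30, 11/30), H(X) = 0.2854 dits
P(Y) = (3/10, 2/5, 3/10), H(Y) = 0.4729 dits

Joint entropy: H(X,Y) = 0.7559 dits

I(X;Y) = 0.2854 + 0.4729 - 0.7559 = 0.0024 dits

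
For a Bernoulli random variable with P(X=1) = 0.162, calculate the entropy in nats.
0.4430 nats

The binary entropy function is:
H(p) = -p log(p) - (1-p) log(1-p)

H(0.162) = -0.162 × log_e(0.162) - 0.838 × log_e(0.838)
H(0.162) = 0.4430 nats

Note: Binary entropy is maximized at p=0.5 (H=1 bit) and minimized at p=0 or p=1 (H=0).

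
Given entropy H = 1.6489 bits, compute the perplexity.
3.1359

Perplexity is 2^H (or exp(H) for natural log).

H = 1.6489 bits
Perplexity = 2^1.6489 = 3.1359

Interpretation: The model's uncertainty is equivalent to choosing uniformly among 3.1 options.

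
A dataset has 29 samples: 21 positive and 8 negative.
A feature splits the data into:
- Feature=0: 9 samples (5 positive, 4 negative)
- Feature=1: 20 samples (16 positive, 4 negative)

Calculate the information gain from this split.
0.0443 bits

Information Gain = H(Y) - H(Y|Feature)

Before split:
P(positive) = 21/29 = 0.7241
H(Y) = 0.8498 bits

After split:
Feature=0: H = 0.9911 bits (weight = 9/29)
Feature=1: H = 0.7219 bits (weight = 20/29)
H(Y|Feature) = (9/29)×0.9911 + (20/29)×0.7219 = 0.8055 bits

Information Gain = 0.8498 - 0.8055 = 0.0443 bits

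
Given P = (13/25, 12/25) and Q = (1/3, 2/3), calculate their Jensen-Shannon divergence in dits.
0.0078 dits

Jensen-Shannon divergence is:
JSD(P||Q) = 0.5 × D_KL(P||M) + 0.5 × D_KL(Q||M)
where M = 0.5 × (P + Q) is the mixture distribution.

M = 0.5 × (13/25, 12/25) + 0.5 × (1/3, 2/3) = (0.426667, 0.573333)

D_KL(P||M) = 0.0076 dits
D_KL(Q||M) = 0.0079 dits

JSD(P||Q) = 0.5 × 0.0076 + 0.5 × 0.0079 = 0.0078 dits

Unlike KL divergence, JSD is symmetric and bounded: 0 ≤ JSD ≤ log(2).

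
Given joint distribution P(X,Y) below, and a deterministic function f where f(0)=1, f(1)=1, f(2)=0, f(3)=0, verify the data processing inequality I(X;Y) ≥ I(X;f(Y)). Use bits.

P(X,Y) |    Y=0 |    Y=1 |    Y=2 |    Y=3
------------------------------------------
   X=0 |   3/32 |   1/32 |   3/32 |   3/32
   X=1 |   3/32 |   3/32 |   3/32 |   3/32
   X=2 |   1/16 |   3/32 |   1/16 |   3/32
I(X;Y) = 0.0361, I(X;f(Y)) = 0.0063, inequality holds: 0.0361 ≥ 0.0063

Data Processing Inequality: For any Markov chain X → Y → Z, we have I(X;Y) ≥ I(X;Z).

Here Z = f(Y) is a deterministic function of Y, forming X → Y → Z.

Original I(X;Y) = 0.0361 bits

After applying f:
P(X,Z) where Z=f(Y):
- P(X,Z=0) = P(X,Y=2) + P(X,Y=3)
- P(X,Z=1) = P(X,Y=0) + P(X,Y=1)

I(X;Z) = I(X;f(Y)) = 0.0063 bits

Verification: 0.0361 ≥ 0.0063 ✓

Information cannot be created by processing; the function f can only lose information about X.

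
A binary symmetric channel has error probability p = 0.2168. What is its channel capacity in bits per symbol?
0.2457 bits

For a binary symmetric channel (BSC) with error probability p:
Capacity C = 1 - H(p) bits per symbol

where H(p) = -p log₂(p) - (1-p) log₂(1-p) is the binary entropy function.

H(0.2168) = 0.7543 bits
C = 1 - 0.7543 = 0.2457 bits per symbol

This means we can reliably transmit up to 0.2457 bits of information per channel use.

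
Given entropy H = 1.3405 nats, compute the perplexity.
3.8210

Perplexity is e^H (or exp(H) for natural log).

H = 1.3405 nats
Perplexity = e^1.3405 = 3.8210

Interpretation: The model's uncertainty is equivalent to choosing uniformly among 3.8 options.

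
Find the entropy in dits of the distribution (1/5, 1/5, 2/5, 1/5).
0.5786 dits

Shannon entropy is H(X) = -Σ p(x) log p(x).

For P = (1/5, 1/5, 2/5, 1/5):
H = -1/5 × log_10(1/5) -1/5 × log_10(1/5) -2/5 × log_10(2/5) -1/5 × log_10(1/5)
H = 0.5786 dits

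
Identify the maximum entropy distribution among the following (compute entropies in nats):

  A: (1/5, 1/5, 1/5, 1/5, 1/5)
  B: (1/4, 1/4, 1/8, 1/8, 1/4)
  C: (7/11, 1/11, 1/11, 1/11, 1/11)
A

For a discrete distribution over n outcomes, entropy is maximized by the uniform distribution.

Computing entropies:
H(A) = 1.6094 nats
H(B) = 1.5596 nats
H(C) = 1.1596 nats

The uniform distribution (where all probabilities equal 1/5) achieves the maximum entropy of log_e(5) = 1.6094 nats.

Distribution A has the highest entropy.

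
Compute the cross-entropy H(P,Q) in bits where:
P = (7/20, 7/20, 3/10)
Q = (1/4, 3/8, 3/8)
1.6198 bits

Cross-entropy: H(P,Q) = -Σ p(x) log q(x)

Alternatively: H(P,Q) = H(P) + D_KL(P||Q)
H(P) = 1.5813 bits
D_KL(P||Q) = 0.0385 bits

H(P,Q) = 1.5813 + 0.0385 = 1.6198 bits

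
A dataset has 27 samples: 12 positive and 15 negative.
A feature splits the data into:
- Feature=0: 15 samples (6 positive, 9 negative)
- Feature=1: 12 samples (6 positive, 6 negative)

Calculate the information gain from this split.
0.0072 bits

Information Gain = H(Y) - H(Y|Feature)

Before split:
P(positive) = 12/27 = 0.4444
H(Y) = 0.9911 bits

After split:
Feature=0: H = 0.9710 bits (weight = 15/27)
Feature=1: H = 1.0000 bits (weight = 12/27)
H(Y|Feature) = (15/27)×0.9710 + (12/27)×1.0000 = 0.9839 bits

Information Gain = 0.9911 - 0.9839 = 0.0072 bits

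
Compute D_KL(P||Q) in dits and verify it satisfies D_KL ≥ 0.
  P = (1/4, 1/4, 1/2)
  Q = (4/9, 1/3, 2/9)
0.0824 dits

KL divergence satisfies the Gibbs inequality: D_KL(P||Q) ≥ 0 for all distributions P, Q.

D_KL(P||Q) = Σ p(x) log(p(x)/q(x))
Term by term:
  x=0: 1/4 × log_10[(1/4)/(4/9)] = -0.0625
  x=1: 1/4 × log_10[(1/4)/(1/3)] = -0.0312
  x=2: 1/2 × log_10[(1/2)/(2/9)] = 0.1761
D_KL(P||Q) = 0.0824 dits

D_KL(P||Q) = 0.0824 ≥ 0 ✓

This non-negativity is a fundamental property: relative entropy cannot be negative because it measures how different Q is from P.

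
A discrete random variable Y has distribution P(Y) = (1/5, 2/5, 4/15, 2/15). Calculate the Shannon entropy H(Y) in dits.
0.5687 dits

Shannon entropy is H(X) = -Σ p(x) log p(x).

For P = (1/5, 2/5, 4/15, 2/15):
H = -1/5 × log_10(1/5) -2/5 × log_10(2/5) -4/15 × log_10(4/15) -2/15 × log_10(2/15)
H = 0.5687 dits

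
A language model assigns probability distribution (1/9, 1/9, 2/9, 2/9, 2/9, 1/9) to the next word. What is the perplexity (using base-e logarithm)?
5.6696

Perplexity is e^H (or exp(H) for natural log).

First, H = -Σ p log p = 1.7351 nats
Perplexity = e^1.7351 = 5.6696

Interpretation: The model's uncertainty is equivalent to choosing uniformly among 5.7 options.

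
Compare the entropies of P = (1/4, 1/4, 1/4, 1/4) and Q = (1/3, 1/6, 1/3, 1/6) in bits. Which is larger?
P

Computing entropies in bits:
H(P) = 2.0000
H(Q) = 1.9183

Distribution P has higher entropy.

Intuition: The distribution closer to uniform (more spread out) has higher entropy.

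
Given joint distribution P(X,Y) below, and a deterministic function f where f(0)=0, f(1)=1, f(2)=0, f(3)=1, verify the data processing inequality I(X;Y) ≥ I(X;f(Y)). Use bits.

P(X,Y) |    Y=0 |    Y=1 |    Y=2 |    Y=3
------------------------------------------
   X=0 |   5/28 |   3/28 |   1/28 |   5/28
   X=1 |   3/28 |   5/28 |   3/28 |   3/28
I(X;Y) = 0.0660, I(X;f(Y)) = 0.0000, inequality holds: 0.0660 ≥ 0.0000

Data Processing Inequality: For any Markov chain X → Y → Z, we have I(X;Y) ≥ I(X;Z).

Here Z = f(Y) is a deterministic function of Y, forming X → Y → Z.

Original I(X;Y) = 0.0660 bits

After applying f:
P(X,Z) where Z=f(Y):
- P(X,Z=0) = P(X,Y=0) + P(X,Y=2)
- P(X,Z=1) = P(X,Y=1) + P(X,Y=3)

I(X;Z) = I(X;f(Y)) = 0.0000 bits

Verification: 0.0660 ≥ 0.0000 ✓

Information cannot be created by processing; the function f can only lose information about X.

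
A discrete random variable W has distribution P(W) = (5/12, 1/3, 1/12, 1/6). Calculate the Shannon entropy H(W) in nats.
1.2367 nats

Shannon entropy is H(X) = -Σ p(x) log p(x).

For P = (5/12, 1/3, 1/12, 1/6):
H = -5/12 × log_e(5/12) -1/3 × log_e(1/3) -1/12 × log_e(1/12) -1/6 × log_e(1/6)
H = 1.2367 nats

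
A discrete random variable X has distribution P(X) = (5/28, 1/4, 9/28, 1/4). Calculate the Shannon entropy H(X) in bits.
1.9701 bits

Shannon entropy is H(X) = -Σ p(x) log p(x).

For P = (5/28, 1/4, 9/28, 1/4):
H = -5/28 × log_2(5/28) -1/4 × log_2(1/4) -9/28 × log_2(9/28) -1/4 × log_2(1/4)
H = 1.9701 bits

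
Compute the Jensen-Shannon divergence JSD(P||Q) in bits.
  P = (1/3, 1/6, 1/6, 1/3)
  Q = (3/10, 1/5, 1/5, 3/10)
0.0035 bits

Jensen-Shannon divergence is:
JSD(P||Q) = 0.5 × D_KL(P||M) + 0.5 × D_KL(Q||M)
where M = 0.5 × (P + Q) is the mixture distribution.

M = 0.5 × (1/3, 1/6, 1/6, 1/3) + 0.5 × (3/10, 1/5, 1/5, 3/10) = (0.316667, 0.183333, 0.183333, 0.316667)

D_KL(P||M) = 0.0035 bits
D_KL(Q||M) = 0.0034 bits

JSD(P||Q) = 0.5 × 0.0035 + 0.5 × 0.0034 = 0.0035 bits

Unlike KL divergence, JSD is symmetric and bounded: 0 ≤ JSD ≤ log(2).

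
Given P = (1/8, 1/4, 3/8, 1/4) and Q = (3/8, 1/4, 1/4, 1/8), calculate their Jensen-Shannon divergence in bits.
0.0716 bits

Jensen-Shannon divergence is:
JSD(P||Q) = 0.5 × D_KL(P||M) + 0.5 × D_KL(Q||M)
where M = 0.5 × (P + Q) is the mixture distribution.

M = 0.5 × (1/8, 1/4, 3/8, 1/4) + 0.5 × (3/8, 1/4, 1/4, 1/8) = (1/4, 1/4, 5/16, 3/16)

D_KL(P||M) = 0.0774 bits
D_KL(Q||M) = 0.0658 bits

JSD(P||Q) = 0.5 × 0.0774 + 0.5 × 0.0658 = 0.0716 bits

Unlike KL divergence, JSD is symmetric and bounded: 0 ≤ JSD ≤ log(2).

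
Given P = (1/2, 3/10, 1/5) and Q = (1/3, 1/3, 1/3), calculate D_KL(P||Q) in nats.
0.0690 nats

KL divergence: D_KL(P||Q) = Σ p(x) log(p(x)/q(x))

Computing term by term:
  x=0: 1/2 × log_e[(1/2)/(1/3)] = 1/2 × 0.4055 = 0.2027
  x=1: 3/10 × log_e[(3/10)/(1/3)] = 3/10 × -0.1054 = -0.0316
  x=2: 1/5 × log_e[(1/5)/(1/3)] = 1/5 × -0.5108 = -0.1022

D_KL(P||Q) = 0.0690 nats

Note: KL divergence is always non-negative and equals 0 iff P = Q.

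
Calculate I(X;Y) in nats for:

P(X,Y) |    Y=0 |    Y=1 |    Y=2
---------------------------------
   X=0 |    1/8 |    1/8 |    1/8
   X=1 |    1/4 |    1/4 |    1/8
0.0109 nats

Mutual information: I(X;Y) = H(X) + H(Y) - H(X,Y)

Marginals:
P(X) = (3/8, 5/8), H(X) = 0.6616 nats
P(Y) = (3/8, 3/8, 1/4), H(Y) = 1.0822 nats

Joint entropy: H(X,Y) = 1.7329 nats

I(X;Y) = 0.6616 + 1.0822 - 1.7329 = 0.0109 nats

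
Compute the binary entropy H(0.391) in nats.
0.6692 nats

The binary entropy function is:
H(p) = -p log(p) - (1-p) log(1-p)

H(0.391) = -0.391 × log_e(0.391) - 0.609 × log_e(0.609)
H(0.391) = 0.6692 nats

Note: Binary entropy is maximized at p=0.5 (H=1 bit) and minimized at p=0 or p=1 (H=0).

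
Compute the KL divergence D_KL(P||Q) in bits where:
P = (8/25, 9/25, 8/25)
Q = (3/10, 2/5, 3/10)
0.0049 bits

KL divergence: D_KL(P||Q) = Σ p(x) log(p(x)/q(x))

Computing term by term:
  x=0: 8/25 × log_2[(8/25)/(3/10)] = 8/25 × 0.0931 = 0.0298
  x=1: 9/25 × log_2[(9/25)/(2/5)] = 9/25 × -0.1520 = -0.0547
  x=2: 8/25 × log_2[(8/25)/(3/10)] = 8/25 × 0.0931 = 0.0298

D_KL(P||Q) = 0.0049 bits

Note: KL divergence is always non-negative and equals 0 iff P = Q.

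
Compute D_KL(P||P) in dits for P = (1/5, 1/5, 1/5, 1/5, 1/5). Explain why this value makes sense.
0.0000 dits

KL divergence satisfies the Gibbs inequality: D_KL(P||Q) ≥ 0 for all distributions P, Q.

D_KL(P||Q) = Σ p(x) log(p(x)/q(x))
Each term is p(x) × log_10(p(x)/p(x)) = p(x) × log_10(1) = 0, so the sum is 0.
D_KL(P||Q) = 0.0000 dits

When P = Q, the KL divergence is exactly 0, as there is no 'divergence' between identical distributions.

This non-negativity is a fundamental property: relative entropy cannot be negative because it measures how different Q is from P.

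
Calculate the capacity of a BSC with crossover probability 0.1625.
0.3597 bits

For a binary symmetric channel (BSC) with error probability p:
Capacity C = 1 - H(p) bits per symbol

where H(p) = -p log₂(p) - (1-p) log₂(1-p) is the binary entropy function.

H(0.1625) = 0.6403 bits
C = 1 - 0.6403 = 0.3597 bits per symbol

This means we can reliably transmit up to 0.3597 bits of information per channel use.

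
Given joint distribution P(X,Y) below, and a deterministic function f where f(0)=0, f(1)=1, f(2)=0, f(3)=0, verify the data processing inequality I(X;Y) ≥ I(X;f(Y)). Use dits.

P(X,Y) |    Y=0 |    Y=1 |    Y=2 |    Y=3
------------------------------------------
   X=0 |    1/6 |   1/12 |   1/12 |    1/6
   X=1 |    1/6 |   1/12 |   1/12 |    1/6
I(X;Y) = 0.0000, I(X;f(Y)) = 0.0000, inequality holds: 0.0000 ≥ 0.0000

Data Processing Inequality: For any Markov chain X → Y → Z, we have I(X;Y) ≥ I(X;Z).

Here Z = f(Y) is a deterministic function of Y, forming X → Y → Z.

Original I(X;Y) = 0.0000 dits

After applying f:
P(X,Z) where Z=f(Y):
- P(X,Z=0) = P(X,Y=0) + P(X,Y=2) + P(X,Y=3)
- P(X,Z=1) = P(X,Y=1)

I(X;Z) = I(X;f(Y)) = 0.0000 dits

Verification: 0.0000 ≥ 0.0000 ✓

Information cannot be created by processing; the function f can only lose information about X.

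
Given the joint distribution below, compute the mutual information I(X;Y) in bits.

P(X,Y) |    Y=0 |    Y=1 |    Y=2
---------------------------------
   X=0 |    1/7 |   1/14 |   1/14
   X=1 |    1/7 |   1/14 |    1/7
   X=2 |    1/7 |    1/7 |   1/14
0.0410 bits

Mutual information: I(X;Y) = H(X) + H(Y) - H(X,Y)

Marginals:
P(X) = (2/7, 5/14, 5/14), H(X) = 1.5774 bits
P(Y) = (3/7, 2/7, 2/7), H(Y) = 1.5567 bits

Joint entropy: H(X,Y) = 3.0931 bits

I(X;Y) = 1.5774 + 1.5567 - 3.0931 = 0.0410 bits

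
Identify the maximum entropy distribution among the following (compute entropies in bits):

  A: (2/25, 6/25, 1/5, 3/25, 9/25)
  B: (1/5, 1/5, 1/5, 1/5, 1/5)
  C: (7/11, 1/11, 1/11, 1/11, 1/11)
B

For a discrete distribution over n outcomes, entropy is maximized by the uniform distribution.

Computing entropies:
H(A) = 2.1477 bits
H(B) = 2.3219 bits
H(C) = 1.6729 bits

The uniform distribution (where all probabilities equal 1/5) achieves the maximum entropy of log_2(5) = 2.3219 bits.

Distribution B has the highest entropy.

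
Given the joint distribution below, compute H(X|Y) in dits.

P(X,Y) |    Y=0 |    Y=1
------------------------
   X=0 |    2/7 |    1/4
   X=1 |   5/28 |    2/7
0.2951 dits

Using the chain rule: H(X|Y) = H(X,Y) - H(Y)

First, compute H(X,Y) = 0.5950 dits

Marginal P(Y) = (13/28, 15/28)
H(Y) = 0.2999 dits

H(X|Y) = H(X,Y) - H(Y) = 0.5950 - 0.2999 = 0.2951 dits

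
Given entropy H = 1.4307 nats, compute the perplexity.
4.1816

Perplexity is e^H (or exp(H) for natural log).

H = 1.4307 nats
Perplexity = e^1.4307 = 4.1816

Interpretation: The model's uncertainty is equivalent to choosing uniformly among 4.2 options.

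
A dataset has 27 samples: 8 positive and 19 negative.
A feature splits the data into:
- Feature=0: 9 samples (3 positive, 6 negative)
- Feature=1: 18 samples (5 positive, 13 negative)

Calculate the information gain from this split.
0.0023 bits

Information Gain = H(Y) - H(Y|Feature)

Before split:
P(positive) = 8/27 = 0.2963
H(Y) = 0.8767 bits

After split:
Feature=0: H = 0.9183 bits (weight = 9/27)
Feature=1: H = 0.8524 bits (weight = 18/27)
H(Y|Feature) = (9/27)×0.9183 + (18/27)×0.8524 = 0.8744 bits

Information Gain = 0.8767 - 0.8744 = 0.0023 bits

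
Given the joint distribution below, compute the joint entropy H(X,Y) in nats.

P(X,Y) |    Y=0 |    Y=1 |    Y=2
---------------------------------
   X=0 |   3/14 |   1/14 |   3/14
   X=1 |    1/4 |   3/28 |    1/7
1.7126 nats

Joint entropy is H(X,Y) = -Σ_{x,y} p(x,y) log p(x,y).

Summing over all non-zero entries:
H(X,Y) = -[3/14·log_e(3/14) + 1/14·log_e(1/14) + 3/14·log_e(3/14) + 1/4·log_e(1/4) + 3/28·log_e(3/28) + 1/7·log_e(1/7)]
H(X,Y) = 1.7126 nats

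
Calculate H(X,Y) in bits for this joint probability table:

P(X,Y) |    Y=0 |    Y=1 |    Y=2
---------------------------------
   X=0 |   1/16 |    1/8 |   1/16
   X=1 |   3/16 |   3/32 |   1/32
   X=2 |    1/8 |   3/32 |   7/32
2.9790 bits

Joint entropy is H(X,Y) = -Σ_{x,y} p(x,y) log p(x,y).

Summing over all non-zero entries:
H(X,Y) = -[1/16·log_2(1/16) + 1/8·log_2(1/8) + 1/16·log_2(1/16) + 3/16·log_2(3/16) + 3/32·log_2(3/32) + 1/32·log_2(1/32) + 1/8·log_2(1/8) + 3/32·log_2(3/32) + 7/32·log_2(7/32)]
H(X,Y) = 2.9790 bits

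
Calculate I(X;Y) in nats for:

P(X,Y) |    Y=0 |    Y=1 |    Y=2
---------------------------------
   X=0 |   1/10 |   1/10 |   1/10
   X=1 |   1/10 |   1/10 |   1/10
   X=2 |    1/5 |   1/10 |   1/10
0.0138 nats

Mutual information: I(X;Y) = H(X) + H(Y) - H(X,Y)

Marginals:
P(X) = (3/10, 3/10, 2/5), H(X) = 1.0889 nats
P(Y) = (2/5, 3/10, 3/10), H(Y) = 1.0889 nats

Joint entropy: H(X,Y) = 2.1640 nats

I(X;Y) = 1.0889 + 1.0889 - 2.1640 = 0.0138 nats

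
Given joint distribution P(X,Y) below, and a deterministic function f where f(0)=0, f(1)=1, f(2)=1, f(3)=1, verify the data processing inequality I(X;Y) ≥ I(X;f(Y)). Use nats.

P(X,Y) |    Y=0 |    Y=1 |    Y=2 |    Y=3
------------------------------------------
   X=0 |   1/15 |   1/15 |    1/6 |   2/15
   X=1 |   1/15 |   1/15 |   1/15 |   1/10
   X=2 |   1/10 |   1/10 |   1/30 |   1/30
I(X;Y) = 0.0726, I(X;f(Y)) = 0.0219, inequality holds: 0.0726 ≥ 0.0219

Data Processing Inequality: For any Markov chain X → Y → Z, we have I(X;Y) ≥ I(X;Z).

Here Z = f(Y) is a deterministic function of Y, forming X → Y → Z.

Original I(X;Y) = 0.0726 nats

After applying f:
P(X,Z) where Z=f(Y):
- P(X,Z=0) = P(X,Y=0)
- P(X,Z=1) = P(X,Y=1) + P(X,Y=2) + P(X,Y=3)

I(X;Z) = I(X;f(Y)) = 0.0219 nats

Verification: 0.0726 ≥ 0.0219 ✓

Information cannot be created by processing; the function f can only lose information about X.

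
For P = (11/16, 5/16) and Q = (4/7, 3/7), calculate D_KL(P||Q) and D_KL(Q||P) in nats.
D_KL(P||Q) = 0.0284, D_KL(Q||P) = 0.0297

KL divergence is not symmetric: D_KL(P||Q) ≠ D_KL(Q||P) in general.

D_KL(P||Q) = 0.0284 nats
D_KL(Q||P) = 0.0297 nats

No, they are not equal!

This asymmetry is why KL divergence is not a true distance metric.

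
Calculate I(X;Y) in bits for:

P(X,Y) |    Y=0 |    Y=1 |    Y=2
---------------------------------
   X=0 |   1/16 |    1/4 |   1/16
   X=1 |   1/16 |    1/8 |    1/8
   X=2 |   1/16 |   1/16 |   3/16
0.1319 bits

Mutual information: I(X;Y) = H(X) + H(Y) - H(X,Y)

Marginals:
P(X) = (3/8, 5/16, 5/16), H(X) = 1.5794 bits
P(Y) = (3/16, 7/16, 3/8), H(Y) = 1.5052 bits

Joint entropy: H(X,Y) = 2.9528 bits

I(X;Y) = 1.5794 + 1.5052 - 2.9528 = 0.1319 bits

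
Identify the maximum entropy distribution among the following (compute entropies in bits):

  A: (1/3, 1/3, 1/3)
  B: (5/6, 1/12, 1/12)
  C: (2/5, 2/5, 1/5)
A

For a discrete distribution over n outcomes, entropy is maximized by the uniform distribution.

Computing entropies:
H(A) = 1.5850 bits
H(B) = 0.8167 bits
H(C) = 1.5219 bits

The uniform distribution (where all probabilities equal 1/3) achieves the maximum entropy of log_2(3) = 1.5850 bits.

Distribution A has the highest entropy.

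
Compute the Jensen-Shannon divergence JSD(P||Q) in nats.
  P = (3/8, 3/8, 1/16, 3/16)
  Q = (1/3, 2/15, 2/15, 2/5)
0.0567 nats

Jensen-Shannon divergence is:
JSD(P||Q) = 0.5 × D_KL(P||M) + 0.5 × D_KL(Q||M)
where M = 0.5 × (P + Q) is the mixture distribution.

M = 0.5 × (3/8, 3/8, 1/16, 3/16) + 0.5 × (1/3, 2/15, 2/15, 2/5) = (0.354167, 0.254167, 0.0979167, 0.29375)

D_KL(P||M) = 0.0550 nats
D_KL(Q||M) = 0.0584 nats

JSD(P||Q) = 0.5 × 0.0550 + 0.5 × 0.0584 = 0.0567 nats

Unlike KL divergence, JSD is symmetric and bounded: 0 ≤ JSD ≤ log(2).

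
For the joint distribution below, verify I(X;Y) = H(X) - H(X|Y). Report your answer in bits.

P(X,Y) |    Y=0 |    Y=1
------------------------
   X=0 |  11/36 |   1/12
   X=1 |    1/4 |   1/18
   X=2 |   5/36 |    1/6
I(X;Y) = 0.0837 bits

Mutual information has multiple equivalent forms:
- I(X;Y) = H(X) - H(X|Y)
- I(X;Y) = H(Y) - H(Y|X)
- I(X;Y) = H(X) + H(Y) - H(X,Y)

Computing all quantities:
H(X) = 1.5752, H(Y) = 0.8880, H(X,Y) = 2.3794
H(X|Y) = 1.4915, H(Y|X) = 0.8043

Verification:
H(X) - H(X|Y) = 1.5752 - 1.4915 = 0.0837
H(Y) - H(Y|X) = 0.8880 - 0.8043 = 0.0837
H(X) + H(Y) - H(X,Y) = 1.5752 + 0.8880 - 2.3794 = 0.0837

All forms give I(X;Y) = 0.0837 bits. ✓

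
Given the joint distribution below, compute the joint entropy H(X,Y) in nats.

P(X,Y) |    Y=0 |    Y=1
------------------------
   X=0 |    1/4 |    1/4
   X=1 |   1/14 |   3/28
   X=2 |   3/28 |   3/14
1.6904 nats

Joint entropy is H(X,Y) = -Σ_{x,y} p(x,y) log p(x,y).

Summing over all non-zero entries:
H(X,Y) = -[1/4·log_e(1/4) + 1/4·log_e(1/4) + 1/14·log_e(1/14) + 3/28·log_e(3/28) + 3/28·log_e(3/28) + 3/14·log_e(3/14)]
H(X,Y) = 1.6904 nats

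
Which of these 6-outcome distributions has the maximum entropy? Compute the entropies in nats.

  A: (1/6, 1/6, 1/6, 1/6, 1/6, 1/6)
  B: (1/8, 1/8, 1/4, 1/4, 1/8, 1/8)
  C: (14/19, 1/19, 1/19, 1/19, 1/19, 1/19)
A

For a discrete distribution over n outcomes, entropy is maximized by the uniform distribution.

Computing entropies:
H(A) = 1.7918 nats
H(B) = 1.7329 nats
H(C) = 0.9999 nats

The uniform distribution (where all probabilities equal 1/6) achieves the maximum entropy of log_e(6) = 1.7918 nats.

Distribution A has the highest entropy.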